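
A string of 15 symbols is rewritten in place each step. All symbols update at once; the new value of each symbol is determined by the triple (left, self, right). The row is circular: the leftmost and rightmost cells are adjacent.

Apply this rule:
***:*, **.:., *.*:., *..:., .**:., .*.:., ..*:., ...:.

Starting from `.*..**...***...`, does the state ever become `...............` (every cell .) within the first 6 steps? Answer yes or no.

step 1: ..........*....
step 2: ...............
all cells are . at step 2

yes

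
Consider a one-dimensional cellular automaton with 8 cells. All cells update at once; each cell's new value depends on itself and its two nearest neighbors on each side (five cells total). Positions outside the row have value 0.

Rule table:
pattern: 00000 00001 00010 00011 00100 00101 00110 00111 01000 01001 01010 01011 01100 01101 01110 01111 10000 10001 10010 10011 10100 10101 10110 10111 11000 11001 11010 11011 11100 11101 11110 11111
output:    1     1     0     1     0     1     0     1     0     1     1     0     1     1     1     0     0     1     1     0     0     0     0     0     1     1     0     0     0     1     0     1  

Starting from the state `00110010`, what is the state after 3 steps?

step 1: 11011100
step 2: 01001010
step 3: 00111100

00111100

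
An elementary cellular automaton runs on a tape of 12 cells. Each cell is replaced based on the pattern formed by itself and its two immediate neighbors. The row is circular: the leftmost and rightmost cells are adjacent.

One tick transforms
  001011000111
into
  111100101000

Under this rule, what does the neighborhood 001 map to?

At position 1 the neighborhood is 001; the next row has 1 there.

1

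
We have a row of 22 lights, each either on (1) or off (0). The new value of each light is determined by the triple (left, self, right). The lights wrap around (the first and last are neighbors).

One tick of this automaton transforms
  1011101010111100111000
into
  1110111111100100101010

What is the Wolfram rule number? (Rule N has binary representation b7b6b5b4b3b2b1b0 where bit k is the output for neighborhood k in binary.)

position 3: 111 → 0  (bit 7 = 0)
position 4: 110 → 1  (bit 6 = 1)
position 1: 101 → 1  (bit 5 = 1)
position 14: 100 → 0  (bit 4 = 0)
position 2: 011 → 1  (bit 3 = 1)
position 0: 010 → 1  (bit 2 = 1)
position 15: 001 → 0  (bit 1 = 0)
position 20: 000 → 1  (bit 0 = 1)
bits b7..b0 = 01101101 = 109

109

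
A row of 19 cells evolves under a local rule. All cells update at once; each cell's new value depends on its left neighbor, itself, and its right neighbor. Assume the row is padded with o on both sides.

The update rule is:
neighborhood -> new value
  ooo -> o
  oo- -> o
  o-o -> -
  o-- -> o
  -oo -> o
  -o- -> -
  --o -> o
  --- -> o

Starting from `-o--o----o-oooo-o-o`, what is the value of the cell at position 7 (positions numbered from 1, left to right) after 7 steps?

--oo-oooo--oooo---o
oooo-oooooooooooooo
oooo-oooooooooooooo  (fixed point — unchanged through step 7)
position 7 holds o

o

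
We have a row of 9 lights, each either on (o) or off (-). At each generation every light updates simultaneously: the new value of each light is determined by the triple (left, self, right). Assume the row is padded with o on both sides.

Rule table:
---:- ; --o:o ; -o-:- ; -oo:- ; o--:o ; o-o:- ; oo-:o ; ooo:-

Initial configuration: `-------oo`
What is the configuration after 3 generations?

-oo-o----

o-----o--
oo---o-oo
-oo-o----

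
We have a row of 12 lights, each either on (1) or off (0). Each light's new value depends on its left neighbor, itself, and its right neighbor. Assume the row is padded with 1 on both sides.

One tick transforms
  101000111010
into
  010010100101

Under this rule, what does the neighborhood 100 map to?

0

At position 3 the neighborhood is 100; the next row has 0 there.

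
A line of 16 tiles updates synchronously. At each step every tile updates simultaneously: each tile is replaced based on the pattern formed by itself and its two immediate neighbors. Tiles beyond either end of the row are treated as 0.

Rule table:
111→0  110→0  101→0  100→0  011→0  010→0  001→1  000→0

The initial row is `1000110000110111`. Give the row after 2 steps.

0010000010000000

0001000001000000
0010000010000000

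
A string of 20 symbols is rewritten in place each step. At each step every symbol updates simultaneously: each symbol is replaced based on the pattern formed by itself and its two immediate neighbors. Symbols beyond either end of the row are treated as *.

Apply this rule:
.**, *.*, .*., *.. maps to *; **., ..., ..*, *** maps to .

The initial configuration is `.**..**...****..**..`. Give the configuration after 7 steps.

*.***.*..**.**..*.*.

**.*.*.*..*...*.*.*.
..*******.**..******
*.*......**.*.*.....
.***.....*.*****....
**..*....***....*...
..*.**...*..*...**..
*.***.*..**.**..*.*.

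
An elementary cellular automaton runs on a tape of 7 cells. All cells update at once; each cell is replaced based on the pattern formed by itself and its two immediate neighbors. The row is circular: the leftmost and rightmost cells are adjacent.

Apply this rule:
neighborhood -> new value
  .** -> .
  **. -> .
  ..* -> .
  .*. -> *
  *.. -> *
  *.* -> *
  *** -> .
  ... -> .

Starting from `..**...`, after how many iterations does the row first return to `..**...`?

....*..
....**.
......*
*.....*
.*.....
.**....
...*...
...**..
.....*.
.....**
*......
**.....
..*....
..**...

14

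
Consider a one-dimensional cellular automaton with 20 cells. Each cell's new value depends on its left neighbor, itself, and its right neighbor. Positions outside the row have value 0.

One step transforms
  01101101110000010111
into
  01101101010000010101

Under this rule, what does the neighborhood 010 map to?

At position 15 the neighborhood is 010; the next row has 1 there.

1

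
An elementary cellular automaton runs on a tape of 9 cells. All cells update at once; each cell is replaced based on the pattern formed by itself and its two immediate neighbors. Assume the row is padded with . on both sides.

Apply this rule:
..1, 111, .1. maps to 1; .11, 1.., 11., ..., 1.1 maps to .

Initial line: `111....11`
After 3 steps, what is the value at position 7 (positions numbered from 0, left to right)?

step 1: .1....1..
step 2: 11...11..
step 3: ....1....
position 7 holds .

.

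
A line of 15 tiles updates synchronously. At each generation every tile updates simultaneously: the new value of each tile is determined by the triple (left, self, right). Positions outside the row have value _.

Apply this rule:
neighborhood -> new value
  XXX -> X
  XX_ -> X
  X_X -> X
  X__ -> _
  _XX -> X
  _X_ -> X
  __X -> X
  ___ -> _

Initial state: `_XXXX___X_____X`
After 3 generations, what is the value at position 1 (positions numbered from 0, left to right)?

X

XXXXX__XX____XX
XXXXX_XXX___XXX
XXXXXXXXX__XXXX
position 1 holds X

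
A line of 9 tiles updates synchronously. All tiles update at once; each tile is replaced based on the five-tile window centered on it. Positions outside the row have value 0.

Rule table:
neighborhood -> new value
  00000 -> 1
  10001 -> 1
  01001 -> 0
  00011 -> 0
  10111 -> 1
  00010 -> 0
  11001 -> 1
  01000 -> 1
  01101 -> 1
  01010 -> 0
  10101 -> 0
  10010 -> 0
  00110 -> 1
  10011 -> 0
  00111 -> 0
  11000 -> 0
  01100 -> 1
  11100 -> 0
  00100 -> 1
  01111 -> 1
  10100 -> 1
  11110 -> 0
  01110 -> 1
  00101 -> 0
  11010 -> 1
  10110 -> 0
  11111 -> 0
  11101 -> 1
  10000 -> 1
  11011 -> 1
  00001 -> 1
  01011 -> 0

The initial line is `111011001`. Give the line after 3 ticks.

tick 1: 011101101
tick 2: 001110111
tick 3: 100111110

100111110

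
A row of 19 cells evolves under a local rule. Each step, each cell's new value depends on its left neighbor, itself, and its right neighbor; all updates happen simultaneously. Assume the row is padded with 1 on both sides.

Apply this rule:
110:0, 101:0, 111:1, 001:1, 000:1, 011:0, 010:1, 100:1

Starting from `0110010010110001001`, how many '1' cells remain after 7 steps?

14

0001111110001111110
1110111101110111100
1100011000100011011
1011100111111100001
0001011011111011110
1111000001110001100
1110111110101110011
count of 1: 14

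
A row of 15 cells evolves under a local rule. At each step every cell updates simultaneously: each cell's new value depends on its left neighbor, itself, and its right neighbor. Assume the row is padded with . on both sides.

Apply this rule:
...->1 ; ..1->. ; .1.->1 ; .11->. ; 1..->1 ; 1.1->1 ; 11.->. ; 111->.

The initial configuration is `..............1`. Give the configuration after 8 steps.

..........11111

1111111111111.1
.............11
111111111111...
............111
11111111111....
...........1111
1111111111.....
..........11111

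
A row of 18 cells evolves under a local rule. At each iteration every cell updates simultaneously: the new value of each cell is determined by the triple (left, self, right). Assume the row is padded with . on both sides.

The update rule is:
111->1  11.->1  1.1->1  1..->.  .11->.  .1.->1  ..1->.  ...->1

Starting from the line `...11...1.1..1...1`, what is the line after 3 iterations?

11..1.1.111..1.1.1
.1..1111.11..11111
.1...1111.1...1111

.1...1111.1...1111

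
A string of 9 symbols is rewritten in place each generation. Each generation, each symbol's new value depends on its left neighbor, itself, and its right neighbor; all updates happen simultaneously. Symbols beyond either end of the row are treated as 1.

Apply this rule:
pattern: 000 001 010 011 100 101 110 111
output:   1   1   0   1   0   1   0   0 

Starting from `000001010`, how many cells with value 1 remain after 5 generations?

generation 1: 011110101
generation 2: 110001011
generation 3: 000110110
generation 4: 011101101
generation 5: 110011011
count of 1: 6

6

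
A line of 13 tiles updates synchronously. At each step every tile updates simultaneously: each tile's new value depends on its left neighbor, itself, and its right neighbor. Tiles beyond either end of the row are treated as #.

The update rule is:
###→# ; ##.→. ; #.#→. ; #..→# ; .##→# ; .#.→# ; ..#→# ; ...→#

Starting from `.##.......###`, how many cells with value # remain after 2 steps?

.#.##########
.#.##########
count of #: 11

11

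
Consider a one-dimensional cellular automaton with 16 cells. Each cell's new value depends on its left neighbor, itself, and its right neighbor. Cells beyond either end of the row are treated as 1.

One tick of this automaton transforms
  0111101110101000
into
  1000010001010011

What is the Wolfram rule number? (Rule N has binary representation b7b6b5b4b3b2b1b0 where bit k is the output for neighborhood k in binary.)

position 2: 111 → 0  (bit 7 = 0)
position 4: 110 → 0  (bit 6 = 0)
position 0: 101 → 1  (bit 5 = 1)
position 13: 100 → 0  (bit 4 = 0)
position 1: 011 → 0  (bit 3 = 0)
position 10: 010 → 0  (bit 2 = 0)
position 15: 001 → 1  (bit 1 = 1)
position 14: 000 → 1  (bit 0 = 1)
bits b7..b0 = 00100011 = 35

35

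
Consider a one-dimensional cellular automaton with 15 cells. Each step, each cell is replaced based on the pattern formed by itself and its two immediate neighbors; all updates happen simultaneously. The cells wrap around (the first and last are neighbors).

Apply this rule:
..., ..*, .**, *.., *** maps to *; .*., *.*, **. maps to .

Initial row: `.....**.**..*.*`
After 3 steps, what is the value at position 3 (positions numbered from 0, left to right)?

*

******..*.**...
*****.**..*.***
****..*.**..***
position 3 holds *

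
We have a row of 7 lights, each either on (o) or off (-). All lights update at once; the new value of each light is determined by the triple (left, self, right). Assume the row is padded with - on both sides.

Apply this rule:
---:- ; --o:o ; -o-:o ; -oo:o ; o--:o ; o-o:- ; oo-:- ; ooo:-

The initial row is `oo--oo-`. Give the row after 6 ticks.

tick 1: o-ooo-o
tick 2: o-o---o
tick 3: o-oo-oo
tick 4: o-o--o-
tick 5: o-ooooo
tick 6: o-o----

o-o----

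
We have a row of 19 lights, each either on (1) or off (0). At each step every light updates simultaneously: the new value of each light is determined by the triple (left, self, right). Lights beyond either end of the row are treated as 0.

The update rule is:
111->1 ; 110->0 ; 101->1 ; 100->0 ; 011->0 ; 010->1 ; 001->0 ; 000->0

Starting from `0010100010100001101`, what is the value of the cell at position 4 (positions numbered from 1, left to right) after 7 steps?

0011100011100000011
0001000001000000000
0001000001000000000  (fixed point — unchanged through step 7)
position 4 holds 1

1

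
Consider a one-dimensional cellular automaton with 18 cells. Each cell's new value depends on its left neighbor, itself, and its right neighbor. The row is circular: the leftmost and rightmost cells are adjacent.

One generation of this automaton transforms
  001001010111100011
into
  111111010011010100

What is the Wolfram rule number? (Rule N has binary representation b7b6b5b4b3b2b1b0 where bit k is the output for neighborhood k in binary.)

150

position 10: 111 → 1  (bit 7 = 1)
position 12: 110 → 0  (bit 6 = 0)
position 6: 101 → 0  (bit 5 = 0)
position 0: 100 → 1  (bit 4 = 1)
position 9: 011 → 0  (bit 3 = 0)
position 2: 010 → 1  (bit 2 = 1)
position 1: 001 → 1  (bit 1 = 1)
position 14: 000 → 0  (bit 0 = 0)
bits b7..b0 = 10010110 = 150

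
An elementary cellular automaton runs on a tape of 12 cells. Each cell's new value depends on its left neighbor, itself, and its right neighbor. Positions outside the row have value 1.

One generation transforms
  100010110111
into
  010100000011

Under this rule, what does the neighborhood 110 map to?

At position 0 the neighborhood is 110; the next row has 0 there.

0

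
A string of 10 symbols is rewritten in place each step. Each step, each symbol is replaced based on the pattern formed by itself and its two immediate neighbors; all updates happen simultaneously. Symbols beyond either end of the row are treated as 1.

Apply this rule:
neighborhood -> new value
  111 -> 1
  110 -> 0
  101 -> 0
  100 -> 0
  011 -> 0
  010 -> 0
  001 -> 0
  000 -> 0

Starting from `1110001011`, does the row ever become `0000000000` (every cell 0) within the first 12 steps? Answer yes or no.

yes

step 1: 1100000001
step 2: 1000000000
step 3: 0000000000
all cells are 0 at step 3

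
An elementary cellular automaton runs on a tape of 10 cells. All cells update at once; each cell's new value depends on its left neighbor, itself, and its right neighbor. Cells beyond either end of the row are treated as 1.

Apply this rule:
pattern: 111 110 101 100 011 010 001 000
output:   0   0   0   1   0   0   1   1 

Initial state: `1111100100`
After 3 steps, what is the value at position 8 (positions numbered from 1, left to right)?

0000011011
1111100000
0000011111
position 8 holds 1

1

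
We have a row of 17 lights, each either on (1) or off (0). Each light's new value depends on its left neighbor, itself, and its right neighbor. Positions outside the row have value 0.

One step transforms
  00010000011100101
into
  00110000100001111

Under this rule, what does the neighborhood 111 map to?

0

At position 10 the neighborhood is 111; the next row has 0 there.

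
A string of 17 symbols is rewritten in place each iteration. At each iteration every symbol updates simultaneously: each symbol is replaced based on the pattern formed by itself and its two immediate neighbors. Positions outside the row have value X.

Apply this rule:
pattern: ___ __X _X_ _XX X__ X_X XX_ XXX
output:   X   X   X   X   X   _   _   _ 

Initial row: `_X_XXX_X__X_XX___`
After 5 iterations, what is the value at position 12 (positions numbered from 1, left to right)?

X

_X_X___XXXX_X_XXX
_X_XXXXX____X_X__
_X_X____XXXXX_XXX
_X_XXXXXX_____X__
_X_X_____XXXXXXXX
position 12 holds X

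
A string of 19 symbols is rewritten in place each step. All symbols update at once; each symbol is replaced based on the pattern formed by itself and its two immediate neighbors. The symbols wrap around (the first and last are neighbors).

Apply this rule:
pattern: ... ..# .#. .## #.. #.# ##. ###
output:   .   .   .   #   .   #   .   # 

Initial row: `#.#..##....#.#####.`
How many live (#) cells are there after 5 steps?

.#...#......#####.#
#...........####.#.
............###.#.#
............##.#.#.
............#.#.#..
count of #: 3

3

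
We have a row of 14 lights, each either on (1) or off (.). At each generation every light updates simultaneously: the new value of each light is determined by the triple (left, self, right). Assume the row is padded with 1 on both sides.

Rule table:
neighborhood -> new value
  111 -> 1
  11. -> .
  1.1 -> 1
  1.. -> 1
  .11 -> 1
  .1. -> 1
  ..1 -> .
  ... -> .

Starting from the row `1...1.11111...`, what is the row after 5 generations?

.11111.111.111

.1..111111.1..
111.11111.111.
11.11111.111.1
1.11111.111.11
.11111.111.111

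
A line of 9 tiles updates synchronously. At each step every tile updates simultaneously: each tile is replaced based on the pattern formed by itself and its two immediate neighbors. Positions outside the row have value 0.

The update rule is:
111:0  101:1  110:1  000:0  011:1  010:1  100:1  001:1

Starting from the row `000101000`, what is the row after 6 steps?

step 1: 001111100
step 2: 011000110
step 3: 111101111
step 4: 100111001
step 5: 111101111  (repeats step 3; period 2)
step 6: 100111001

100111001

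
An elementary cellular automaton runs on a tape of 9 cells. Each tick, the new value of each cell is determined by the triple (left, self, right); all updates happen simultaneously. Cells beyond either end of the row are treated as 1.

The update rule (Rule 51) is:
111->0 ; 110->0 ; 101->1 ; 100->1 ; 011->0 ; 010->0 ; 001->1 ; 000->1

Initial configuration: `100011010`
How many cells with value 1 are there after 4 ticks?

011100101
100011010  (repeats tick 0; period 2)
tick 4: 100011010
count of 1: 4

4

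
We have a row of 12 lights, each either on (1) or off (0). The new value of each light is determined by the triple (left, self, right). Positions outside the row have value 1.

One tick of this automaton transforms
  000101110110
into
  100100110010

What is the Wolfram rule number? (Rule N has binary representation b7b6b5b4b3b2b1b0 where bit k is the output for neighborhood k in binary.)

212

position 6: 111 → 1  (bit 7 = 1)
position 7: 110 → 1  (bit 6 = 1)
position 4: 101 → 0  (bit 5 = 0)
position 0: 100 → 1  (bit 4 = 1)
position 5: 011 → 0  (bit 3 = 0)
position 3: 010 → 1  (bit 2 = 1)
position 2: 001 → 0  (bit 1 = 0)
position 1: 000 → 0  (bit 0 = 0)
bits b7..b0 = 11010100 = 212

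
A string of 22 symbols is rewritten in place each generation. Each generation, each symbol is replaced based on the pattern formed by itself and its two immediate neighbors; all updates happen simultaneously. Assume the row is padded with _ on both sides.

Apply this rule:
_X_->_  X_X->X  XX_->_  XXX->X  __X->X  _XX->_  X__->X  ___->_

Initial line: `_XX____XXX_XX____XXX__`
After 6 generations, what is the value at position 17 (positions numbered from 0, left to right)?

X

X__X__X_X_X__X__X_X_X_
_XX_XX_X_X_XX_XX_X_X_X
X__X__X_X_X__X__X_X_X_  (repeats generation 1; period 2)
generation 6: _XX_XX_X_X_XX_XX_X_X_X
position 17 holds X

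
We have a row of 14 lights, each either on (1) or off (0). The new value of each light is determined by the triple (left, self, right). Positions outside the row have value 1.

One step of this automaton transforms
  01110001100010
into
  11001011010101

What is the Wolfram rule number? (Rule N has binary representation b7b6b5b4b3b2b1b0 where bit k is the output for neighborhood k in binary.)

58

position 2: 111 → 0  (bit 7 = 0)
position 3: 110 → 0  (bit 6 = 0)
position 0: 101 → 1  (bit 5 = 1)
position 4: 100 → 1  (bit 4 = 1)
position 1: 011 → 1  (bit 3 = 1)
position 12: 010 → 0  (bit 2 = 0)
position 6: 001 → 1  (bit 1 = 1)
position 5: 000 → 0  (bit 0 = 0)
bits b7..b0 = 00111010 = 58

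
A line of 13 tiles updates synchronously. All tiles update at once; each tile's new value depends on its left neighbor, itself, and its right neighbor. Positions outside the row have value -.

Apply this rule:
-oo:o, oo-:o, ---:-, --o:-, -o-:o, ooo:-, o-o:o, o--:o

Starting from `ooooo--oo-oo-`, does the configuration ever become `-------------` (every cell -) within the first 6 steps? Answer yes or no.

o---oo-oooooo
oo--oooo----o
ooo-o--oo---o
o-oooo-ooo--o
ooo--ooo-oo-o
o-oo-o-oooooo
step 6 is o-oo-o-oooooo, still not uniform -

no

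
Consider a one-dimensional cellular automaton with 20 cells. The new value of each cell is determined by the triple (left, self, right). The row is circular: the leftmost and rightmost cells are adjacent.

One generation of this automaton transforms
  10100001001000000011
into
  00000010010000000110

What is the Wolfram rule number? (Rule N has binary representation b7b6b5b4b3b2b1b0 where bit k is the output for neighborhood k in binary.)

position 19: 111 → 0  (bit 7 = 0)
position 0: 110 → 0  (bit 6 = 0)
position 1: 101 → 0  (bit 5 = 0)
position 3: 100 → 0  (bit 4 = 0)
position 18: 011 → 1  (bit 3 = 1)
position 2: 010 → 0  (bit 2 = 0)
position 6: 001 → 1  (bit 1 = 1)
position 4: 000 → 0  (bit 0 = 0)
bits b7..b0 = 00001010 = 10

10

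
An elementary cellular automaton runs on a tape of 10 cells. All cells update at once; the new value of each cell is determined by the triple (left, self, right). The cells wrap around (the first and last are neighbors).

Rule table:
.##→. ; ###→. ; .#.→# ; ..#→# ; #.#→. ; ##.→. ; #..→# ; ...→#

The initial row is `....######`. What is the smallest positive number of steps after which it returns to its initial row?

####......
....######

2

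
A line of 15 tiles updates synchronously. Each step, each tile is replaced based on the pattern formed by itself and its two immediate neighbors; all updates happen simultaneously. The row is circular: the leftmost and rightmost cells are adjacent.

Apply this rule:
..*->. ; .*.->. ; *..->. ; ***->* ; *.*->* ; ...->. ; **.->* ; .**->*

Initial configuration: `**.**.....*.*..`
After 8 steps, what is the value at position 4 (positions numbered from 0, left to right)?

*

*****......*...
*****..........
*****..........  (fixed point — unchanged through step 8)
position 4 holds *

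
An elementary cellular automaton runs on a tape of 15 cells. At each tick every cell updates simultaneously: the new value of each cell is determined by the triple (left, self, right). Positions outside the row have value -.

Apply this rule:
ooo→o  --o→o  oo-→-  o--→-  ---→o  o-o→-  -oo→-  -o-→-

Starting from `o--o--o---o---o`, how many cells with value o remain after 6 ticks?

5

tick 1: --o--o--oo--oo-
tick 2: oo--o--o---o---
tick 3: ---o--o--oo--oo
tick 4: ooo--o--o---o--
tick 5: -o--o--o--oo--o
tick 6: o--o--o--o---o-
count of o: 5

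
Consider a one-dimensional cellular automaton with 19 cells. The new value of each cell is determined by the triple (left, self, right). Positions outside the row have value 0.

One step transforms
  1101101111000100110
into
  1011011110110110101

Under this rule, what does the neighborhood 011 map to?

At position 0 the neighborhood is 011; the next row has 1 there.

1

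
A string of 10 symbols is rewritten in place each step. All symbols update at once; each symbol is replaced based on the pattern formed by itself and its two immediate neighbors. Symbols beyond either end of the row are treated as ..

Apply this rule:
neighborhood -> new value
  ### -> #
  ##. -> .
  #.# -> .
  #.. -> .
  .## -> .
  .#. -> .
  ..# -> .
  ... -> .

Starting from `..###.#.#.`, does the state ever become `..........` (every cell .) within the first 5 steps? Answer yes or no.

step 1: ...#......
step 2: ..........
all cells are . at step 2

yes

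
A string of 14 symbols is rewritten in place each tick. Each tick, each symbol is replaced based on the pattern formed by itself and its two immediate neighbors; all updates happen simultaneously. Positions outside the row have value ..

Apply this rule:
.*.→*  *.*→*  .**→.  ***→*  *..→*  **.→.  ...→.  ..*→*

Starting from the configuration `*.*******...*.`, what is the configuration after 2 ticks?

..*.***.***.*.

**.*****.*.***
..*.***.***.*.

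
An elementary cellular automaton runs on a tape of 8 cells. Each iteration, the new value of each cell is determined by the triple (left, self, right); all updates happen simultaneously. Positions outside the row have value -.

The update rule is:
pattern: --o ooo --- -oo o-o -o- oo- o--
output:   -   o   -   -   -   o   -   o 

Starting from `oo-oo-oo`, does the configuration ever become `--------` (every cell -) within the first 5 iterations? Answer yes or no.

iteration 1: --------
all cells are - at iteration 1

yes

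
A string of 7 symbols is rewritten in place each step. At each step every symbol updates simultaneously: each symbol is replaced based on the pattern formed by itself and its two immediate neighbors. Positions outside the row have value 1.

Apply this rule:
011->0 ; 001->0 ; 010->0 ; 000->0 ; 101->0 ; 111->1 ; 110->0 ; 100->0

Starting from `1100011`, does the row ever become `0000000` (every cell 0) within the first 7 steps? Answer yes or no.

yes

1000001
0000000
all cells are 0 at step 2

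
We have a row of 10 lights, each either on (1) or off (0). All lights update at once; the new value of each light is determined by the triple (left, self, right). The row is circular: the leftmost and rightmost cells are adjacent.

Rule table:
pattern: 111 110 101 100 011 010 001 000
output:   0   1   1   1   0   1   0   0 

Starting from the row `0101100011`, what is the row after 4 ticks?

0000110110

1110110001
0011011000
0001101100
0000110110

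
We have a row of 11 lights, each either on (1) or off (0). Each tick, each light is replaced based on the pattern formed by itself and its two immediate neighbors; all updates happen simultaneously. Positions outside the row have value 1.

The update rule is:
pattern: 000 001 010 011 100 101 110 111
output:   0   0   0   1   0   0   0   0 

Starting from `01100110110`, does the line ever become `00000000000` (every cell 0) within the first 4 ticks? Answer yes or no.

yes

01000100100
00000000000
all cells are 0 at tick 2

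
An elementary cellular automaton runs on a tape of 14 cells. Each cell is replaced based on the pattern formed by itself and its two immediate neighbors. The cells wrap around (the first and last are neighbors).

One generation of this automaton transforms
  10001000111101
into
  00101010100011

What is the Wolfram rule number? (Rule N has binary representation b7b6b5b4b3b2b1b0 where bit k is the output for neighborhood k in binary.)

45

position 9: 111 → 0  (bit 7 = 0)
position 0: 110 → 0  (bit 6 = 0)
position 12: 101 → 1  (bit 5 = 1)
position 1: 100 → 0  (bit 4 = 0)
position 8: 011 → 1  (bit 3 = 1)
position 4: 010 → 1  (bit 2 = 1)
position 3: 001 → 0  (bit 1 = 0)
position 2: 000 → 1  (bit 0 = 1)
bits b7..b0 = 00101101 = 45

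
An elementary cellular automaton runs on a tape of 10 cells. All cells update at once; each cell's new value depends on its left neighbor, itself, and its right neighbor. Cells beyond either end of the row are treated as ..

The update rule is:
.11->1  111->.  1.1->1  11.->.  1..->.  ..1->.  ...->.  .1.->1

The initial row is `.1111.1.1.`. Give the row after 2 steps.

step 1: .1...1111.
step 2: .1...1....

.1...1....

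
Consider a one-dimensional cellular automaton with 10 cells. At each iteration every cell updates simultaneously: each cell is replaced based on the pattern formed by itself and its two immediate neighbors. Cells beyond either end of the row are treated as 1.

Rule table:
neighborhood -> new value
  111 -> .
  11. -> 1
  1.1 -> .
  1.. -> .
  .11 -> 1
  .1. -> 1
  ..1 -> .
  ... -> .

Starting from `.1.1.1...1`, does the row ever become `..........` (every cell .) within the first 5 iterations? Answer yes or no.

no

.1.1.1...1  (fixed point — unchanged through iteration 5)
iteration 5 is .1.1.1...1, still not uniform .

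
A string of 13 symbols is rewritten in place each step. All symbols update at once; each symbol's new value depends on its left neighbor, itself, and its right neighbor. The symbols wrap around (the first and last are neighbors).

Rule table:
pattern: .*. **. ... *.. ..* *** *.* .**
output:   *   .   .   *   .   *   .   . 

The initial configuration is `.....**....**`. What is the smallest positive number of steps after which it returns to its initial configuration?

26

*......*.....
**.....**....
..*......*...
..**.....**..
....*......*.
....**.....**
*.....*......
**....**.....
..*.....*....
..**....**...
....*.....*..
....**....**.
......*.....*
*.....**....*
.*......*....
.**.....**...
...*......*..
...**.....**.
.....*......*
*....**.....*
.*.....*.....
.**....**....
...*.....*...
...**....**..
.....*.....*.
.....**....**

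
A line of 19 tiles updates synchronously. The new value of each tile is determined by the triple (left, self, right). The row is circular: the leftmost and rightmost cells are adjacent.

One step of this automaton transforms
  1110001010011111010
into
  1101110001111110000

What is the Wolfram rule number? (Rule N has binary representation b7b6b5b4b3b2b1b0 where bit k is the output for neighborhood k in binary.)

position 1: 111 → 1  (bit 7 = 1)
position 2: 110 → 0  (bit 6 = 0)
position 7: 101 → 0  (bit 5 = 0)
position 3: 100 → 1  (bit 4 = 1)
position 0: 011 → 1  (bit 3 = 1)
position 6: 010 → 0  (bit 2 = 0)
position 5: 001 → 1  (bit 1 = 1)
position 4: 000 → 1  (bit 0 = 1)
bits b7..b0 = 10011011 = 155

155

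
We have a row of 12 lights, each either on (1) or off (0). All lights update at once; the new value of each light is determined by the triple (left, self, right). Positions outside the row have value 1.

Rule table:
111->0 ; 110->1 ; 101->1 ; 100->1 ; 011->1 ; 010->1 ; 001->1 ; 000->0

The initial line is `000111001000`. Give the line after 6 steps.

step 1: 101101111101
step 2: 111111000111
step 3: 000001101100
step 4: 100011111111
step 5: 110110000000
step 6: 011111000001

011111000001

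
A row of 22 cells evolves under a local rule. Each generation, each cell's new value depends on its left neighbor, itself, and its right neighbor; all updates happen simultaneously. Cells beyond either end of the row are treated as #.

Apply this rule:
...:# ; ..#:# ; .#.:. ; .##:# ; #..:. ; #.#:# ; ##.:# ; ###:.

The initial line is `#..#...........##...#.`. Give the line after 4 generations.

#.#..############.##.#
##..##..........######
.#.###.##########.....
#.##.###........#.####

#.##.###........#.####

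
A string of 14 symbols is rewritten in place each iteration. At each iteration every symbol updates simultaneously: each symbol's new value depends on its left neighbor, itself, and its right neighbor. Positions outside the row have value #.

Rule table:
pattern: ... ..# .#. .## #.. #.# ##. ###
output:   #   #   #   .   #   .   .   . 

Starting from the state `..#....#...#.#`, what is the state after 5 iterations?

############..

############..
............##
############..  (repeats iteration 1; period 2)
iteration 5: ############..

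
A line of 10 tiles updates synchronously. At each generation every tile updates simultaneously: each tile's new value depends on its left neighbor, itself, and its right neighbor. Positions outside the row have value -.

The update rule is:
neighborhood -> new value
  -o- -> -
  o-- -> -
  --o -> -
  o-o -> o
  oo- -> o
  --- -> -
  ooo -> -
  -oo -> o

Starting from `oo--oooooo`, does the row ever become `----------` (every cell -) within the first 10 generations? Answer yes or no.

no

oo--o----o
oo--------
oo--------  (fixed point — unchanged through generation 10)
generation 10 is oo--------, still not uniform -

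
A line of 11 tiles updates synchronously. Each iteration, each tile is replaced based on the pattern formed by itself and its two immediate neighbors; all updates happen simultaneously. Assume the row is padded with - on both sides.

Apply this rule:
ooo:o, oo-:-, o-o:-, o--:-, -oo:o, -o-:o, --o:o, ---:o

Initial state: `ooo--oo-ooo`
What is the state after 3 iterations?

o-oo--oo--o

oo--oo--oo-
o--oo--oo--
o-oo--oo--o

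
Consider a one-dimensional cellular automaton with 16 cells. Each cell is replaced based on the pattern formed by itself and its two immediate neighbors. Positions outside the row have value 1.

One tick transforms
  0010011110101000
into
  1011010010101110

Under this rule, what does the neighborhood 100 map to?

At position 0 the neighborhood is 100; the next row has 1 there.

1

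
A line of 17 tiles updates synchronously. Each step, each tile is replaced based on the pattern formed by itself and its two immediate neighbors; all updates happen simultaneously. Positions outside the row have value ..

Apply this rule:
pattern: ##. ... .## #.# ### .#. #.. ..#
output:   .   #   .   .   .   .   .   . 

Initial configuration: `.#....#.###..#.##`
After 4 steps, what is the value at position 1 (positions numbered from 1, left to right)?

#

...##............
##....###########
...##............  (repeats step 1; period 2)
step 4: ##....###########
position 1 holds #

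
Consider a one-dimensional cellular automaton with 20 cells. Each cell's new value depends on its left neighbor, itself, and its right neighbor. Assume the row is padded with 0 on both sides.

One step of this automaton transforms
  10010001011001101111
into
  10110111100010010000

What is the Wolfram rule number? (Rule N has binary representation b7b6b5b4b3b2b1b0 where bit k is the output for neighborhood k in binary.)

39

position 17: 111 → 0  (bit 7 = 0)
position 10: 110 → 0  (bit 6 = 0)
position 8: 101 → 1  (bit 5 = 1)
position 1: 100 → 0  (bit 4 = 0)
position 9: 011 → 0  (bit 3 = 0)
position 0: 010 → 1  (bit 2 = 1)
position 2: 001 → 1  (bit 1 = 1)
position 5: 000 → 1  (bit 0 = 1)
bits b7..b0 = 00100111 = 39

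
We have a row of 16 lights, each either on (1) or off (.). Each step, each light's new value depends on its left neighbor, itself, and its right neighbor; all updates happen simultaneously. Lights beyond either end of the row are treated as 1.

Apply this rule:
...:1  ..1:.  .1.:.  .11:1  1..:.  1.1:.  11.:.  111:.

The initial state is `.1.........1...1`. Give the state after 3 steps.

.....11111...1.1

...1111111...1.1
.1.1.......1...1
.....11111...1.1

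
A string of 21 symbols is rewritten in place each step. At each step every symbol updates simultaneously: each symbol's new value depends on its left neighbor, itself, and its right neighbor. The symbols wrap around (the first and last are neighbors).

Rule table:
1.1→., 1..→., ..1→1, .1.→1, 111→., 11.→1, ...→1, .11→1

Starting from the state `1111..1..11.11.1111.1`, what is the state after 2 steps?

.111.11.1.1.11.1.11.1

...1.11.111.11.1..1.1
.111.11.1.1.11.1.11.1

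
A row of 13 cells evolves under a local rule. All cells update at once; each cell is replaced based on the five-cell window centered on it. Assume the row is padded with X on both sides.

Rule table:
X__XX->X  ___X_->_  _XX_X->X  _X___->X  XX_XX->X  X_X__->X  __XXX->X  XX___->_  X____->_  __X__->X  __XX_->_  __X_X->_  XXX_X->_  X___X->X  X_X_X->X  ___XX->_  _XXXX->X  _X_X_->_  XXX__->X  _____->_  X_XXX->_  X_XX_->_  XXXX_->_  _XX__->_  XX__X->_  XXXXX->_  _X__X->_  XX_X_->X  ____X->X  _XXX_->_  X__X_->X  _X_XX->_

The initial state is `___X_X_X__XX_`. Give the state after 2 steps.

step 1: _X___X_X_X_XX
step 2: XXXX___X_X__X

XXXX___X_X__X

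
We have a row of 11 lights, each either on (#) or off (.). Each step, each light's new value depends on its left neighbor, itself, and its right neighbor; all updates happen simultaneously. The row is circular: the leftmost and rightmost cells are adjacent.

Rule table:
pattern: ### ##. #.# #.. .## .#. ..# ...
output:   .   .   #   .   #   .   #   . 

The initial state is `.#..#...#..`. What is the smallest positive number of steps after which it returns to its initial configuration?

step 1: #..#...#...
step 2: ..#...#...#
step 3: .#...#...#.
step 4: #...#...#..
step 5: ...#...#..#
step 6: ..#...#..#.
step 7: .#...#..#..
step 8: #...#..#...
step 9: ...#..#...#
step 10: ..#..#...#.
step 11: .#..#...#..

11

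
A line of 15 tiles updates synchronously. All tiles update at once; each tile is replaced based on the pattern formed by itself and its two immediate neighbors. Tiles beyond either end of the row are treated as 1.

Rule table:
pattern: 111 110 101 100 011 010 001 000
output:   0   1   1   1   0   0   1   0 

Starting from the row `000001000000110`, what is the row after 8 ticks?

100010100001011
110101010010100
011010101101011
101101010110100
110110101011011
011011010101100
101101101010111
110110110101000

110110110101000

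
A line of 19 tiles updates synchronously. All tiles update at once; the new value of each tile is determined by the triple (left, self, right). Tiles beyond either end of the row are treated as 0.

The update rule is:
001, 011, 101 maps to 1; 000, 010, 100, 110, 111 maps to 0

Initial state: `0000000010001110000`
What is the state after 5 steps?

step 1: 0000000100011000000
step 2: 0000001000110000000
step 3: 0000010001100000000
step 4: 0000100011000000000
step 5: 0001000110000000000

0001000110000000000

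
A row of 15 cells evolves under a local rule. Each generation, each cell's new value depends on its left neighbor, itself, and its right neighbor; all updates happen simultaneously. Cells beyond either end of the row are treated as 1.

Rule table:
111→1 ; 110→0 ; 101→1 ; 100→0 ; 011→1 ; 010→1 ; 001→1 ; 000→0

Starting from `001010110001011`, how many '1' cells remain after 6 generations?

12

generation 1: 011111100011111
generation 2: 111111000111111
generation 3: 111110001111111
generation 4: 111100011111111
generation 5: 111000111111111
generation 6: 110001111111111
count of 1: 12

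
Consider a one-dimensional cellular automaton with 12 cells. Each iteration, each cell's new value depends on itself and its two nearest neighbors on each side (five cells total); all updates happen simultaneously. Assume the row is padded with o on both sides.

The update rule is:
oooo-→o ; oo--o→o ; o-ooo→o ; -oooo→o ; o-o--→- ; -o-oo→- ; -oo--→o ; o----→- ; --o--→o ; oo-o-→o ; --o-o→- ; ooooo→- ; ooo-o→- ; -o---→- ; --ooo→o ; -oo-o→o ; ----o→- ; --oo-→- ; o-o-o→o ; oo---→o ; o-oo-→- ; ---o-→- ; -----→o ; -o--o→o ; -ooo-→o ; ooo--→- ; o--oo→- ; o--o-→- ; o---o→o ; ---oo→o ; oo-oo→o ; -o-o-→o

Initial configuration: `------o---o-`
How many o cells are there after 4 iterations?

8

iteration 1: o-oo--o-o---
iteration 2: -o-oo--o--oo
iteration 3: oo--oo-oo-oo
iteration 4: o-o--oo-oooo
count of o: 8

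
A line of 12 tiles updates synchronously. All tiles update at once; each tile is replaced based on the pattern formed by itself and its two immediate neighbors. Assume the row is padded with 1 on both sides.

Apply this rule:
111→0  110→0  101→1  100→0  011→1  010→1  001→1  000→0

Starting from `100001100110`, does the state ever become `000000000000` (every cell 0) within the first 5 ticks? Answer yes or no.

no

000011001101
000110011011
001100110110
011001101101
110011011011
tick 5 is 110011011011, still not uniform 0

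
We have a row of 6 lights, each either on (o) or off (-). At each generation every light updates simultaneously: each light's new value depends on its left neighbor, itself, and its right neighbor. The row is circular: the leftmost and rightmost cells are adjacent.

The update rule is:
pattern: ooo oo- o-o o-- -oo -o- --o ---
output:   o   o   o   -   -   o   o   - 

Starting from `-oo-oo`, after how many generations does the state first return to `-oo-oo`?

3

generation 1: o-oo-o
generation 2: oo-oo-
generation 3: -oo-oo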